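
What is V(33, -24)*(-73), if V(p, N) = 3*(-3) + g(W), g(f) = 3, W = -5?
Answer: 438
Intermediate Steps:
V(p, N) = -6 (V(p, N) = 3*(-3) + 3 = -9 + 3 = -6)
V(33, -24)*(-73) = -6*(-73) = 438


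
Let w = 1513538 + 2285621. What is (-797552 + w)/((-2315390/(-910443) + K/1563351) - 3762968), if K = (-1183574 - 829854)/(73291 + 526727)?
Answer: -427244140342903121130753/535614736291025772081436 ≈ -0.79767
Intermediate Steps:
w = 3799159
K = -1006714/300009 (K = -2013428/600018 = -2013428*1/600018 = -1006714/300009 ≈ -3.3556)
(-797552 + w)/((-2315390/(-910443) + K/1563351) - 3762968) = (-797552 + 3799159)/((-2315390/(-910443) - 1006714/300009/1563351) - 3762968) = 3001607/((-2315390*(-1/910443) - 1006714/300009*1/1563351) - 3762968) = 3001607/((2315390/910443 - 1006714/469019370159) - 3762968) = 3001607/(361987280972244236/142338467475223479 - 3762968) = 3001607/(-535614736291025772081436/142338467475223479) = 3001607*(-142338467475223479/535614736291025772081436) = -427244140342903121130753/535614736291025772081436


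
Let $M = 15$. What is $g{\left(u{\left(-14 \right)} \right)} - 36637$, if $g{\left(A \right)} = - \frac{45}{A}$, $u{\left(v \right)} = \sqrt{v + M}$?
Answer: $-36682$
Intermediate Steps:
$u{\left(v \right)} = \sqrt{15 + v}$ ($u{\left(v \right)} = \sqrt{v + 15} = \sqrt{15 + v}$)
$g{\left(u{\left(-14 \right)} \right)} - 36637 = - \frac{45}{\sqrt{15 - 14}} - 36637 = - \frac{45}{\sqrt{1}} - 36637 = - \frac{45}{1} - 36637 = \left(-45\right) 1 - 36637 = -45 - 36637 = -36682$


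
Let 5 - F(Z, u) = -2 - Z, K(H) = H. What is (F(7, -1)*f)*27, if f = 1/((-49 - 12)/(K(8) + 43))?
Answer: -19278/61 ≈ -316.03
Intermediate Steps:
F(Z, u) = 7 + Z (F(Z, u) = 5 - (-2 - Z) = 5 + (2 + Z) = 7 + Z)
f = -51/61 (f = 1/((-49 - 12)/(8 + 43)) = 1/(-61/51) = -51/61 ≈ -0.83607)
(F(7, -1)*f)*27 = ((7 + 7)*(-51/61))*27 = (14*(-51/61))*27 = -714/61*27 = -19278/61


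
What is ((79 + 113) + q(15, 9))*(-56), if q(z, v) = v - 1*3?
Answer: -11088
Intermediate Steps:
q(z, v) = -3 + v (q(z, v) = v - 3 = -3 + v)
((79 + 113) + q(15, 9))*(-56) = ((79 + 113) + (-3 + 9))*(-56) = (192 + 6)*(-56) = 198*(-56) = -11088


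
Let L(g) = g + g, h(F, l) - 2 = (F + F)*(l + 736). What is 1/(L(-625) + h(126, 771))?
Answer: 1/378516 ≈ 2.6419e-6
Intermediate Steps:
h(F, l) = 2 + 2*F*(736 + l) (h(F, l) = 2 + (F + F)*(l + 736) = 2 + (2*F)*(736 + l) = 2 + 2*F*(736 + l))
L(g) = 2*g
1/(L(-625) + h(126, 771)) = 1/(2*(-625) + (2 + 1472*126 + 2*126*771)) = 1/(-1250 + (2 + 185472 + 194292)) = 1/(-1250 + 379766) = 1/378516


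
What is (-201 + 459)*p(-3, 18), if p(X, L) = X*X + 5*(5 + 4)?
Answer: 13932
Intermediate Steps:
p(X, L) = 45 + X² (p(X, L) = X² + 5*9 = X² + 45 = 45 + X²)
(-201 + 459)*p(-3, 18) = (-201 + 459)*(45 + (-3)²) = 258*(45 + 9) = 258*54 = 13932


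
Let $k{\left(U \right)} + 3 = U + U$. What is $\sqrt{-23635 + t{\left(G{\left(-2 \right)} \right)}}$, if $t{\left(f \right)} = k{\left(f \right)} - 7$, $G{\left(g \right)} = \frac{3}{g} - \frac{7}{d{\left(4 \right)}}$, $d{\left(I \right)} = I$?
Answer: $\frac{i \sqrt{94606}}{2} \approx 153.79 i$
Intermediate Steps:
$k{\left(U \right)} = -3 + 2 U$ ($k{\left(U \right)} = -3 + \left(U + U\right) = -3 + 2 U$)
$G{\left(g \right)} = - \frac{7}{4} + \frac{3}{g}$ ($G{\left(g \right)} = \frac{3}{g} - \frac{7}{4} = - \frac{7}{4} + \frac{3}{g}$)
$t{\left(f \right)} = -10 + 2 f$ ($t{\left(f \right)} = \left(-3 + 2 f\right) - 7 = -10 + 2 f$)
$\sqrt{-23635 + t{\left(G{\left(-2 \right)} \right)}} = \sqrt{-23635 - \left(10 - 2 \left(- \frac{7}{4} + \frac{3}{-2}\right)\right)} = \sqrt{-23635 - \left(10 - 2 \left(- \frac{7}{4} + 3 \left(- \frac{1}{2}\right)\right)\right)} = \sqrt{-23635 - \left(10 - 2 \left(- \frac{7}{4} - \frac{3}{2}\right)\right)} = \sqrt{-23635 + \left(-10 + 2 \left(- \frac{13}{4}\right)\right)} = \sqrt{-23635 - \frac{33}{2}} = \sqrt{- \frac{47303}{2}} = \frac{i \sqrt{94606}}{2}$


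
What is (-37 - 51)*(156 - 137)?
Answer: -1672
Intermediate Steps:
(-37 - 51)*(156 - 137) = -88*19 = -1672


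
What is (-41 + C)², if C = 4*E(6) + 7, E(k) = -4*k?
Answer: 16900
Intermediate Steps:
C = -89 (C = 4*(-4*6) + 7 = 4*(-24) + 7 = -96 + 7 = -89)
(-41 + C)² = (-41 - 89)² = (-130)² = 16900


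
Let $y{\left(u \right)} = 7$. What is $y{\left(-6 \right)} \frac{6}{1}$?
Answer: $42$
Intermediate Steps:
$y{\left(-6 \right)} \frac{6}{1} = 7 \cdot \frac{6}{1} = 7 \cdot 6 \cdot 1 = 7 \cdot 6 = 42$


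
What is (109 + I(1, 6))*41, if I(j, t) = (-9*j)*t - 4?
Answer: 2091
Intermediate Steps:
I(j, t) = -4 - 9*j*t (I(j, t) = -9*j*t - 4 = -4 - 9*j*t)
(109 + I(1, 6))*41 = (109 + (-4 - 9*1*6))*41 = (109 + (-4 - 54))*41 = (109 - 58)*41 = 51*41 = 2091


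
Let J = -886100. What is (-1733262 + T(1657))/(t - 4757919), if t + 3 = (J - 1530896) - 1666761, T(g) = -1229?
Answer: 157681/803789 ≈ 0.19617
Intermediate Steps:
t = -4083760 (t = -3 + ((-886100 - 1530896) - 1666761) = -3 + (-2416996 - 1666761) = -3 - 4083757 = -4083760)
(-1733262 + T(1657))/(t - 4757919) = (-1733262 - 1229)/(-4083760 - 4757919) = -1734491/(-8841679) = -1734491*(-1/8841679) = 157681/803789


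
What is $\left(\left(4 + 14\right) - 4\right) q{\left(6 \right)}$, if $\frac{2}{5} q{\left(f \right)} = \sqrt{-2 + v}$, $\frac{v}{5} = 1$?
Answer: $35 \sqrt{3} \approx 60.622$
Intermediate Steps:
$v = 5$ ($v = 5 \cdot 1 = 5$)
$q{\left(f \right)} = \frac{5 \sqrt{3}}{2}$ ($q{\left(f \right)} = \frac{5 \sqrt{-2 + 5}}{2} = \frac{5 \sqrt{3}}{2}$)
$\left(\left(4 + 14\right) - 4\right) q{\left(6 \right)} = \left(\left(4 + 14\right) - 4\right) \frac{5 \sqrt{3}}{2} = \left(18 - 4\right) \frac{5 \sqrt{3}}{2} = 14 \frac{5 \sqrt{3}}{2} = 35 \sqrt{3}$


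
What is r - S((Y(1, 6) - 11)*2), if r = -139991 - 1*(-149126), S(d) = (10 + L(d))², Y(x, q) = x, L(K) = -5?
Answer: 9110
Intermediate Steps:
S(d) = 25 (S(d) = (10 - 5)² = 5² = 25)
r = 9135 (r = -139991 + 149126 = 9135)
r - S((Y(1, 6) - 11)*2) = 9135 - 1*25 = 9135 - 25 = 9110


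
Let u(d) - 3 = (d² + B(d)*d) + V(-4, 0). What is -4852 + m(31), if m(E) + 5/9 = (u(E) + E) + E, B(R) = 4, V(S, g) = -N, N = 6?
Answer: -33377/9 ≈ -3708.6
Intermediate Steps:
V(S, g) = -6 (V(S, g) = -1*6 = -6)
u(d) = -3 + d² + 4*d (u(d) = 3 + ((d² + 4*d) - 6) = 3 + (-6 + d² + 4*d) = -3 + d² + 4*d)
m(E) = -32/9 + E² + 6*E (m(E) = -5/9 + (((-3 + E² + 4*E) + E) + E) = -5/9 + ((-3 + E² + 5*E) + E) = -5/9 + (-3 + E² + 6*E) = -32/9 + E² + 6*E)
-4852 + m(31) = -4852 + (-32/9 + 31² + 6*31) = -4852 + (-32/9 + 961 + 186) = -4852 + 10291/9 = -33377/9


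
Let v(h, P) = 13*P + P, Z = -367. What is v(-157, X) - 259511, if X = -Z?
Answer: -254373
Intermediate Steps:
X = 367 (X = -1*(-367) = 367)
v(h, P) = 14*P
v(-157, X) - 259511 = 14*367 - 259511 = 5138 - 259511 = -254373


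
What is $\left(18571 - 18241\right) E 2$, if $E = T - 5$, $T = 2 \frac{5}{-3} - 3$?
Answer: $-7480$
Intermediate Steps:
$T = - \frac{19}{3}$ ($T = 2 \cdot 5 \left(- \frac{1}{3}\right) - 3 = 2 \left(- \frac{5}{3}\right) - 3 = - \frac{10}{3} - 3 = - \frac{19}{3} \approx -6.3333$)
$E = - \frac{34}{3}$ ($E = - \frac{19}{3} - 5 = - \frac{34}{3} \approx -11.333$)
$\left(18571 - 18241\right) E 2 = \left(18571 - 18241\right) \left(\left(- \frac{34}{3}\right) 2\right) = 330 \left(- \frac{68}{3}\right) = -7480$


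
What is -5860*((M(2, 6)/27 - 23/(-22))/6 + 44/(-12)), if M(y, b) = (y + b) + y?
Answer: 17912555/891 ≈ 20104.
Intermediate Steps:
M(y, b) = b + 2*y (M(y, b) = (b + y) + y = b + 2*y)
-5860*((M(2, 6)/27 - 23/(-22))/6 + 44/(-12)) = -5860*(((6 + 2*2)/27 - 23/(-22))/6 + 44/(-12)) = -5860*(((6 + 4)*(1/27) - 23*(-1/22))*(1/6) + 44*(-1/12)) = -5860*((10*(1/27) + 23/22)*(1/6) - 11/3) = -5860*((10/27 + 23/22)*(1/6) - 11/3) = -5860*((841/594)*(1/6) - 11/3) = -5860*(841/3564 - 11/3) = -5860*(-12227/3564) = 17912555/891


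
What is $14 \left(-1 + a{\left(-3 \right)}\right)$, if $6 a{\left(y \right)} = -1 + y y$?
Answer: $\frac{14}{3} \approx 4.6667$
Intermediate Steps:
$a{\left(y \right)} = - \frac{1}{6} + \frac{y^{2}}{6}$ ($a{\left(y \right)} = \frac{-1 + y y}{6} = \frac{-1 + y^{2}}{6} = - \frac{1}{6} + \frac{y^{2}}{6}$)
$14 \left(-1 + a{\left(-3 \right)}\right) = 14 \left(-1 - \left(\frac{1}{6} - \frac{\left(-3\right)^{2}}{6}\right)\right) = 14 \left(-1 + \left(- \frac{1}{6} + \frac{1}{6} \cdot 9\right)\right) = 14 \left(-1 + \left(- \frac{1}{6} + \frac{3}{2}\right)\right) = 14 \left(-1 + \frac{4}{3}\right) = 14 \cdot \frac{1}{3} = \frac{14}{3}$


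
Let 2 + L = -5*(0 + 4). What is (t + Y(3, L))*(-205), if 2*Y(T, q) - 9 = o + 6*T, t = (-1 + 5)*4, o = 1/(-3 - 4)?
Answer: -42230/7 ≈ -6032.9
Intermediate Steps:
L = -22 (L = -2 - 5*(0 + 4) = -2 - 5*4 = -2 - 20 = -22)
o = -⅐ (o = 1/(-7) = -⅐ ≈ -0.14286)
t = 16 (t = 4*4 = 16)
Y(T, q) = 31/7 + 3*T (Y(T, q) = 9/2 + (-⅐ + 6*T)/2 = 9/2 + (-1/14 + 3*T) = 31/7 + 3*T)
(t + Y(3, L))*(-205) = (16 + (31/7 + 3*3))*(-205) = (16 + (31/7 + 9))*(-205) = (16 + 94/7)*(-205) = (206/7)*(-205) = -42230/7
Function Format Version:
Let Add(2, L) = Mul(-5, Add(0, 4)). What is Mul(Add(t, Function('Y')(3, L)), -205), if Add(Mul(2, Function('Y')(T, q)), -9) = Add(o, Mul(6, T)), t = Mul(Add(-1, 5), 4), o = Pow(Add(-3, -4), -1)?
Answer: Rational(-42230, 7) ≈ -6032.9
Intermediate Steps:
L = -22 (L = Add(-2, Mul(-5, Add(0, 4))) = Add(-2, Mul(-5, 4)) = Add(-2, -20) = -22)
o = Rational(-1, 7) (o = Pow(-7, -1) = Rational(-1, 7) ≈ -0.14286)
t = 16 (t = Mul(4, 4) = 16)
Function('Y')(T, q) = Add(Rational(31, 7), Mul(3, T)) (Function('Y')(T, q) = Add(Rational(9, 2), Mul(Rational(1, 2), Add(Rational(-1, 7), Mul(6, T)))) = Add(Rational(9, 2), Add(Rational(-1, 14), Mul(3, T))) = Add(Rational(31, 7), Mul(3, T)))
Mul(Add(t, Function('Y')(3, L)), -205) = Mul(Add(16, Add(Rational(31, 7), Mul(3, 3))), -205) = Mul(Add(16, Add(Rational(31, 7), 9)), -205) = Mul(Add(16, Rational(94, 7)), -205) = Mul(Rational(206, 7), -205) = Rational(-42230, 7)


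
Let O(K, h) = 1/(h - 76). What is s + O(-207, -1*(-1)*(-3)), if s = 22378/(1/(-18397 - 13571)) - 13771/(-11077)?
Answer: -626016791455200/875083 ≈ -7.1538e+8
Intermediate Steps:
O(K, h) = 1/(-76 + h)
s = -7924263182837/11077 (s = 22378/(1/(-31968)) - 13771*(-1/11077) = 22378/(-1/31968) + 13771/11077 = 22378*(-31968) + 13771/11077 = -715379904 + 13771/11077 = -7924263182837/11077 ≈ -7.1538e+8)
s + O(-207, -1*(-1)*(-3)) = -7924263182837/11077 + 1/(-76 - 1*(-1)*(-3)) = -7924263182837/11077 + 1/(-76 + 1*(-3)) = -7924263182837/11077 + 1/(-76 - 3) = -7924263182837/11077 + 1/(-79) = -7924263182837/11077 - 1/79 = -626016791455200/875083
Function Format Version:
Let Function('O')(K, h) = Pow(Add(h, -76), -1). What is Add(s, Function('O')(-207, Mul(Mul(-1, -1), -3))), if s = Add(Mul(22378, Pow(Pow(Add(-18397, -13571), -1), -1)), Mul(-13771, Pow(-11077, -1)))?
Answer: Rational(-626016791455200, 875083) ≈ -7.1538e+8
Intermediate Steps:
Function('O')(K, h) = Pow(Add(-76, h), -1)
s = Rational(-7924263182837, 11077) (s = Add(Mul(22378, Pow(Pow(-31968, -1), -1)), Mul(-13771, Rational(-1, 11077))) = Add(Mul(22378, Pow(Rational(-1, 31968), -1)), Rational(13771, 11077)) = Add(Mul(22378, -31968), Rational(13771, 11077)) = Add(-715379904, Rational(13771, 11077)) = Rational(-7924263182837, 11077) ≈ -7.1538e+8)
Add(s, Function('O')(-207, Mul(Mul(-1, -1), -3))) = Add(Rational(-7924263182837, 11077), Pow(Add(-76, Mul(Mul(-1, -1), -3)), -1)) = Add(Rational(-7924263182837, 11077), Pow(Add(-76, Mul(1, -3)), -1)) = Add(Rational(-7924263182837, 11077), Pow(Add(-76, -3), -1)) = Add(Rational(-7924263182837, 11077), Pow(-79, -1)) = Add(Rational(-7924263182837, 11077), Rational(-1, 79)) = Rational(-626016791455200, 875083)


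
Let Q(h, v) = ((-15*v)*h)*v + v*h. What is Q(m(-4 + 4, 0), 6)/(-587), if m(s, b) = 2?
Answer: 1068/587 ≈ 1.8194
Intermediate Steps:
Q(h, v) = h*v - 15*h*v² (Q(h, v) = (-15*h*v)*v + h*v = -15*h*v² + h*v = h*v - 15*h*v²)
Q(m(-4 + 4, 0), 6)/(-587) = (2*6*(1 - 15*6))/(-587) = (2*6*(1 - 90))*(-1/587) = (2*6*(-89))*(-1/587) = -1068*(-1/587) = 1068/587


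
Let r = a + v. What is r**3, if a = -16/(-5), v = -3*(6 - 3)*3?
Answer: -1685159/125 ≈ -13481.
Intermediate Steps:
v = -27 (v = -9*3 = -3*9 = -27)
a = 16/5 (a = -16*(-1/5) = 16/5 ≈ 3.2000)
r = -119/5 (r = 16/5 - 27 = -119/5 ≈ -23.800)
r**3 = (-119/5)**3 = -1685159/125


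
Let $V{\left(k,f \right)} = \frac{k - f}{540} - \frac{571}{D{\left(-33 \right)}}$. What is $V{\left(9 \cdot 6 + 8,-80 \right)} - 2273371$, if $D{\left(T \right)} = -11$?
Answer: $- \frac{6751756919}{2970} \approx -2.2733 \cdot 10^{6}$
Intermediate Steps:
$V{\left(k,f \right)} = \frac{571}{11} - \frac{f}{540} + \frac{k}{540}$ ($V{\left(k,f \right)} = \frac{k - f}{540} - \frac{571}{-11} = \left(k - f\right) \frac{1}{540} - - \frac{571}{11} = \left(- \frac{f}{540} + \frac{k}{540}\right) + \frac{571}{11} = \frac{571}{11} - \frac{f}{540} + \frac{k}{540}$)
$V{\left(9 \cdot 6 + 8,-80 \right)} - 2273371 = \left(\frac{571}{11} - - \frac{4}{27} + \frac{9 \cdot 6 + 8}{540}\right) - 2273371 = \left(\frac{571}{11} + \frac{4}{27} + \frac{54 + 8}{540}\right) - 2273371 = \left(\frac{571}{11} + \frac{4}{27} + \frac{1}{540} \cdot 62\right) - 2273371 = \left(\frac{571}{11} + \frac{4}{27} + \frac{31}{270}\right) - 2273371 = \frac{154951}{2970} - 2273371 = - \frac{6751756919}{2970}$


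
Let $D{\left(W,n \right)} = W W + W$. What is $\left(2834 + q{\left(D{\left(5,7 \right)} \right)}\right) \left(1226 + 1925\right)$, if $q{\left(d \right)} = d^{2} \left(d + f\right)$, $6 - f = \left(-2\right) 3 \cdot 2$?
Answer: $145053134$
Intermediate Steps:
$D{\left(W,n \right)} = W + W^{2}$ ($D{\left(W,n \right)} = W^{2} + W = W + W^{2}$)
$f = 18$ ($f = 6 - \left(-2\right) 3 \cdot 2 = 6 - \left(-6\right) 2 = 6 - -12 = 6 + 12 = 18$)
$q{\left(d \right)} = d^{2} \left(18 + d\right)$ ($q{\left(d \right)} = d^{2} \left(d + 18\right) = d^{2} \left(18 + d\right)$)
$\left(2834 + q{\left(D{\left(5,7 \right)} \right)}\right) \left(1226 + 1925\right) = \left(2834 + \left(5 \left(1 + 5\right)\right)^{2} \left(18 + 5 \left(1 + 5\right)\right)\right) \left(1226 + 1925\right) = \left(2834 + \left(5 \cdot 6\right)^{2} \left(18 + 5 \cdot 6\right)\right) 3151 = \left(2834 + 30^{2} \left(18 + 30\right)\right) 3151 = \left(2834 + 900 \cdot 48\right) 3151 = \left(2834 + 43200\right) 3151 = 46034 \cdot 3151 = 145053134$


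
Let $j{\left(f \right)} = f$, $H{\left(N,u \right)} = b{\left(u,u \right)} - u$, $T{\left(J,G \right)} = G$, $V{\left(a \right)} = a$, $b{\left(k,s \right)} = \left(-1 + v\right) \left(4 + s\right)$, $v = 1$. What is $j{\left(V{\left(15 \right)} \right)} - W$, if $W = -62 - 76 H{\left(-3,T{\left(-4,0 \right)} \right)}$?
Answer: $77$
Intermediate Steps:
$b{\left(k,s \right)} = 0$ ($b{\left(k,s \right)} = \left(-1 + 1\right) \left(4 + s\right) = 0 \left(4 + s\right) = 0$)
$H{\left(N,u \right)} = - u$ ($H{\left(N,u \right)} = 0 - u = - u$)
$W = -62$ ($W = -62 - 76 \left(\left(-1\right) 0\right) = -62 - 0 = -62 + 0 = -62$)
$j{\left(V{\left(15 \right)} \right)} - W = 15 - -62 = 15 + 62 = 77$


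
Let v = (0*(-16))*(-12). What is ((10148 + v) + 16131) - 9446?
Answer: 16833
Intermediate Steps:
v = 0 (v = 0*(-12) = 0)
((10148 + v) + 16131) - 9446 = ((10148 + 0) + 16131) - 9446 = (10148 + 16131) - 9446 = 26279 - 9446 = 16833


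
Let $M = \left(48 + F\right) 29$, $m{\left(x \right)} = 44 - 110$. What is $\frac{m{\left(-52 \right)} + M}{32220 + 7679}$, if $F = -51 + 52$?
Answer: $\frac{1355}{39899} \approx 0.033961$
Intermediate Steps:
$m{\left(x \right)} = -66$ ($m{\left(x \right)} = 44 - 110 = -66$)
$F = 1$
$M = 1421$ ($M = \left(48 + 1\right) 29 = 49 \cdot 29 = 1421$)
$\frac{m{\left(-52 \right)} + M}{32220 + 7679} = \frac{-66 + 1421}{32220 + 7679} = \frac{1355}{39899}$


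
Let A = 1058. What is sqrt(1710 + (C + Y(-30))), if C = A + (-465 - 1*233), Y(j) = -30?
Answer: 2*sqrt(510) ≈ 45.166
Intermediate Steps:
C = 360 (C = 1058 + (-465 - 1*233) = 1058 + (-465 - 233) = 1058 - 698 = 360)
sqrt(1710 + (C + Y(-30))) = sqrt(1710 + (360 - 30)) = sqrt(1710 + 330) = sqrt(2040) = 2*sqrt(510)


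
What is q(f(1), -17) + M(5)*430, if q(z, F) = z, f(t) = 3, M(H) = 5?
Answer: 2153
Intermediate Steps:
q(f(1), -17) + M(5)*430 = 3 + 5*430 = 3 + 2150 = 2153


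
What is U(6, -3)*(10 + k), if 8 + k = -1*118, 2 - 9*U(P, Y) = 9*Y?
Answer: -3364/9 ≈ -373.78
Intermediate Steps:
U(P, Y) = 2/9 - Y
k = -126 (k = -8 - 1*118 = -8 - 118 = -126)
U(6, -3)*(10 + k) = (2/9 - 1*(-3))*(10 - 126) = (2/9 + 3)*(-116) = (29/9)*(-116) = -3364/9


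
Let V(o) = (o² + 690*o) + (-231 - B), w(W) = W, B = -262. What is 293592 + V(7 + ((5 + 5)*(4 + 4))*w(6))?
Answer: 866822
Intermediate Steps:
V(o) = 31 + o² + 690*o (V(o) = (o² + 690*o) + (-231 - 1*(-262)) = (o² + 690*o) + (-231 + 262) = (o² + 690*o) + 31 = 31 + o² + 690*o)
293592 + V(7 + ((5 + 5)*(4 + 4))*w(6)) = 293592 + (31 + (7 + ((5 + 5)*(4 + 4))*6)² + 690*(7 + ((5 + 5)*(4 + 4))*6)) = 293592 + (31 + (7 + (10*8)*6)² + 690*(7 + (10*8)*6)) = 293592 + (31 + (7 + 80*6)² + 690*(7 + 80*6)) = 293592 + (31 + (7 + 480)² + 690*(7 + 480)) = 293592 + (31 + 487² + 690*487) = 293592 + (31 + 237169 + 336030) = 293592 + 573230 = 866822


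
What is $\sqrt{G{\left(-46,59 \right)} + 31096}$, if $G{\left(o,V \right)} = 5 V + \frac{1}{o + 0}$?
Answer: $\frac{\sqrt{66423310}}{46} \approx 177.18$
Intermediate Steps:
$G{\left(o,V \right)} = \frac{1}{o} + 5 V$ ($G{\left(o,V \right)} = 5 V + \frac{1}{o} = \frac{1}{o} + 5 V$)
$\sqrt{G{\left(-46,59 \right)} + 31096} = \sqrt{\left(\frac{1}{-46} + 5 \cdot 59\right) + 31096} = \sqrt{\left(- \frac{1}{46} + 295\right) + 31096} = \sqrt{\frac{13569}{46} + 31096} = \sqrt{\frac{1443985}{46}} = \frac{\sqrt{66423310}}{46}$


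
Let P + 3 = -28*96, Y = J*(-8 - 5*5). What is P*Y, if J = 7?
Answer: 621621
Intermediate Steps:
Y = -231 (Y = 7*(-8 - 5*5) = 7*(-8 - 25) = 7*(-33) = -231)
P = -2691 (P = -3 - 28*96 = -3 - 2688 = -2691)
P*Y = -2691*(-231) = 621621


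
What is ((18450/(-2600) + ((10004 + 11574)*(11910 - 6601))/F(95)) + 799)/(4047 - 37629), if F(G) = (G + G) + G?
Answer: -5968731319/497685240 ≈ -11.993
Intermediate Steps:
F(G) = 3*G (F(G) = 2*G + G = 3*G)
((18450/(-2600) + ((10004 + 11574)*(11910 - 6601))/F(95)) + 799)/(4047 - 37629) = ((18450/(-2600) + ((10004 + 11574)*(11910 - 6601))/((3*95))) + 799)/(4047 - 37629) = ((18450*(-1/2600) + (21578*5309)/285) + 799)/(-33582) = ((-369/52 + 114557602*(1/285)) + 799)*(-1/33582) = ((-369/52 + 114557602/285) + 799)*(-1/33582) = (5956890139/14820 + 799)*(-1/33582) = (5968731319/14820)*(-1/33582) = -5968731319/497685240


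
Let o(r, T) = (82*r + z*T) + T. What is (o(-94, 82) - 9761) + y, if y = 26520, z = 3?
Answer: 9379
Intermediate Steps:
o(r, T) = 4*T + 82*r (o(r, T) = (82*r + 3*T) + T = (3*T + 82*r) + T = 4*T + 82*r)
(o(-94, 82) - 9761) + y = ((4*82 + 82*(-94)) - 9761) + 26520 = ((328 - 7708) - 9761) + 26520 = (-7380 - 9761) + 26520 = -17141 + 26520 = 9379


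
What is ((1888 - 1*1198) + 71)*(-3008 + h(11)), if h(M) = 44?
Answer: -2255604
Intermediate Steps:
((1888 - 1*1198) + 71)*(-3008 + h(11)) = ((1888 - 1*1198) + 71)*(-3008 + 44) = ((1888 - 1198) + 71)*(-2964) = (690 + 71)*(-2964) = 761*(-2964) = -2255604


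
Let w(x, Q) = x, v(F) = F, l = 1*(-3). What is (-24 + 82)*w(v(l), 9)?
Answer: -174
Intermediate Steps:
l = -3
(-24 + 82)*w(v(l), 9) = (-24 + 82)*(-3) = 58*(-3) = -174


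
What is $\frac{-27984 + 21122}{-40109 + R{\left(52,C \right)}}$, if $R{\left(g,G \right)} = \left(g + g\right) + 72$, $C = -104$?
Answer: $\frac{6862}{39933} \approx 0.17184$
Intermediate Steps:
$R{\left(g,G \right)} = 72 + 2 g$ ($R{\left(g,G \right)} = 2 g + 72 = 72 + 2 g$)
$\frac{-27984 + 21122}{-40109 + R{\left(52,C \right)}} = \frac{-27984 + 21122}{-40109 + \left(72 + 2 \cdot 52\right)} = - \frac{6862}{-40109 + \left(72 + 104\right)} = - \frac{6862}{-40109 + 176} = - \frac{6862}{-39933} = \left(-6862\right) \left(- \frac{1}{39933}\right) = \frac{6862}{39933}$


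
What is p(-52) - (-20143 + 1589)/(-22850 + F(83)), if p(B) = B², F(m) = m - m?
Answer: 30883923/11425 ≈ 2703.2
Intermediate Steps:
F(m) = 0
p(-52) - (-20143 + 1589)/(-22850 + F(83)) = (-52)² - (-20143 + 1589)/(-22850 + 0) = 2704 - (-18554)/(-22850) = 2704 - (-18554)*(-1)/22850 = 2704 - 1*9277/11425 = 2704 - 9277/11425 = 30883923/11425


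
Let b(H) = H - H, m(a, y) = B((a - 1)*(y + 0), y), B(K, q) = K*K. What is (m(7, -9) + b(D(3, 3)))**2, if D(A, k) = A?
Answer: 8503056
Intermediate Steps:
B(K, q) = K**2
m(a, y) = y**2*(-1 + a)**2 (m(a, y) = ((a - 1)*(y + 0))**2 = ((-1 + a)*y)**2 = (y*(-1 + a))**2 = y**2*(-1 + a)**2)
b(H) = 0
(m(7, -9) + b(D(3, 3)))**2 = ((-9)**2*(-1 + 7)**2 + 0)**2 = (81*6**2 + 0)**2 = (81*36 + 0)**2 = (2916 + 0)**2 = 2916**2 = 8503056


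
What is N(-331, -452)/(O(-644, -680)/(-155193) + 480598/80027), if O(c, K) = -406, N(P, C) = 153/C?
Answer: -1900203422283/33727307241952 ≈ -0.056340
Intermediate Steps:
N(-331, -452)/(O(-644, -680)/(-155193) + 480598/80027) = (153/(-452))/(-406/(-155193) + 480598/80027) = (153*(-1/452))/(-406*(-1/155193) + 480598*(1/80027)) = -153/(452*(406/155193 + 480598/80027)) = -153/(452*74617936376/12419630211) = -153/452*12419630211/74617936376 = -1900203422283/33727307241952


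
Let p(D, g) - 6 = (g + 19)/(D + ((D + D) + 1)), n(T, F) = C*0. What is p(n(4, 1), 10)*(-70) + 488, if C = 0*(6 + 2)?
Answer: -1962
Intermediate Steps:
C = 0 (C = 0*8 = 0)
n(T, F) = 0 (n(T, F) = 0*0 = 0)
p(D, g) = 6 + (19 + g)/(1 + 3*D) (p(D, g) = 6 + (g + 19)/(D + ((D + D) + 1)) = 6 + (19 + g)/(D + (2*D + 1)) = 6 + (19 + g)/(D + (1 + 2*D)) = 6 + (19 + g)/(1 + 3*D))
p(n(4, 1), 10)*(-70) + 488 = ((25 + 10 + 18*0)/(1 + 3*0))*(-70) + 488 = ((25 + 10 + 0)/(1 + 0))*(-70) + 488 = (35/1)*(-70) + 488 = (1*35)*(-70) + 488 = 35*(-70) + 488 = -2450 + 488 = -1962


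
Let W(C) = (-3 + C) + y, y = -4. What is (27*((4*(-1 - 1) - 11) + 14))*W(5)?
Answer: 270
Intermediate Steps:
W(C) = -7 + C (W(C) = (-3 + C) - 4 = -7 + C)
(27*((4*(-1 - 1) - 11) + 14))*W(5) = (27*((4*(-1 - 1) - 11) + 14))*(-7 + 5) = (27*((4*(-2) - 11) + 14))*(-2) = (27*((-8 - 11) + 14))*(-2) = (27*(-19 + 14))*(-2) = (27*(-5))*(-2) = -135*(-2) = 270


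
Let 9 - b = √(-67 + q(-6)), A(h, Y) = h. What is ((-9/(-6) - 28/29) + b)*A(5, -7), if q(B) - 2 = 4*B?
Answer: 2765/58 - 5*I*√89 ≈ 47.672 - 47.17*I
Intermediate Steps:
q(B) = 2 + 4*B
b = 9 - I*√89 (b = 9 - √(-67 + (2 + 4*(-6))) = 9 - √(-67 + (2 - 24)) = 9 - √(-67 - 22) = 9 - √(-89) = 9 - I*√89 ≈ 9.0 - 9.434*I)
((-9/(-6) - 28/29) + b)*A(5, -7) = ((-9/(-6) - 28/29) + (9 - I*√89))*5 = ((-9*(-⅙) - 28*1/29) + (9 - I*√89))*5 = ((3/2 - 28/29) + (9 - I*√89))*5 = (31/58 + (9 - I*√89))*5 = (553/58 - I*√89)*5 = 2765/58 - 5*I*√89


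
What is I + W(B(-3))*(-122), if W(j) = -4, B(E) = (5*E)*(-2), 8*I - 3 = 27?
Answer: 1967/4 ≈ 491.75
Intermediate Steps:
I = 15/4 (I = 3/8 + (⅛)*27 = 3/8 + 27/8 = 15/4 ≈ 3.7500)
B(E) = -10*E
I + W(B(-3))*(-122) = 15/4 - 4*(-122) = 15/4 + 488 = 1967/4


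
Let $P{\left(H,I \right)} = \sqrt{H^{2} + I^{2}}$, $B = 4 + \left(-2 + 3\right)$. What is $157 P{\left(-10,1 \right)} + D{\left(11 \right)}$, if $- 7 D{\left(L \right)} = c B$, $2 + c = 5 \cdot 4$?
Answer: $- \frac{90}{7} + 157 \sqrt{101} \approx 1565.0$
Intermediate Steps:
$B = 5$ ($B = 4 + 1 = 5$)
$c = 18$ ($c = -2 + 5 \cdot 4 = -2 + 20 = 18$)
$D{\left(L \right)} = - \frac{90}{7}$ ($D{\left(L \right)} = - \frac{18 \cdot 5}{7} = \left(- \frac{1}{7}\right) 90 = - \frac{90}{7}$)
$157 P{\left(-10,1 \right)} + D{\left(11 \right)} = 157 \sqrt{\left(-10\right)^{2} + 1^{2}} - \frac{90}{7} = 157 \sqrt{100 + 1} - \frac{90}{7} = 157 \sqrt{101} - \frac{90}{7} = - \frac{90}{7} + 157 \sqrt{101}$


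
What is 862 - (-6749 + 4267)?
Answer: 3344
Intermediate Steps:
862 - (-6749 + 4267) = 862 - 1*(-2482) = 862 + 2482 = 3344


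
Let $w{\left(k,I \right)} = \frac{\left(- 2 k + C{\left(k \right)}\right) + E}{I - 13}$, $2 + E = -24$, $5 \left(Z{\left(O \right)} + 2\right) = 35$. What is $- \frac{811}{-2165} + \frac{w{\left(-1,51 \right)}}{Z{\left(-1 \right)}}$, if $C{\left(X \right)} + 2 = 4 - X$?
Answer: $\frac{4345}{16454} \approx 0.26407$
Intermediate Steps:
$Z{\left(O \right)} = 5$ ($Z{\left(O \right)} = -2 + \frac{1}{5} \cdot 35 = -2 + 7 = 5$)
$E = -26$ ($E = -2 - 24 = -26$)
$C{\left(X \right)} = 2 - X$ ($C{\left(X \right)} = -2 - \left(-4 + X\right) = 2 - X$)
$w{\left(k,I \right)} = \frac{-24 - 3 k}{-13 + I}$ ($w{\left(k,I \right)} = \frac{\left(- 2 k - \left(-2 + k\right)\right) - 26}{I - 13} = \frac{\left(2 - 3 k\right) - 26}{-13 + I} = \frac{-24 - 3 k}{-13 + I}$)
$- \frac{811}{-2165} + \frac{w{\left(-1,51 \right)}}{Z{\left(-1 \right)}} = - \frac{811}{-2165} + \frac{3 \frac{1}{-13 + 51} \left(-8 - -1\right)}{5} = \left(-811\right) \left(- \frac{1}{2165}\right) + \frac{3 \left(-8 + 1\right)}{38} \cdot \frac{1}{5} = \frac{811}{2165} + 3 \cdot \frac{1}{38} \left(-7\right) \frac{1}{5} = \frac{811}{2165} - \frac{21}{190} = \frac{4345}{16454}$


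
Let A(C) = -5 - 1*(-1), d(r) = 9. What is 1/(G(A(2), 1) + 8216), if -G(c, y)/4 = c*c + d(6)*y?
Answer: 1/8116 ≈ 0.00012321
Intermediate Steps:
A(C) = -4 (A(C) = -5 + 1 = -4)
G(c, y) = -36*y - 4*c² (G(c, y) = -4*(c*c + 9*y) = -4*(c² + 9*y) = -36*y - 4*c²)
1/(G(A(2), 1) + 8216) = 1/((-36*1 - 4*(-4)²) + 8216) = 1/((-36 - 4*16) + 8216) = 1/((-36 - 64) + 8216) = 1/(-100 + 8216) = 1/8116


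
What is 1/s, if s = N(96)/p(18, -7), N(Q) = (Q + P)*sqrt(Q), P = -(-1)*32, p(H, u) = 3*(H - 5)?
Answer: 13*sqrt(6)/1024 ≈ 0.031097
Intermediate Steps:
p(H, u) = -15 + 3*H (p(H, u) = 3*(-5 + H) = -15 + 3*H)
P = 32 (P = -1*(-32) = 32)
N(Q) = sqrt(Q)*(32 + Q) (N(Q) = (Q + 32)*sqrt(Q) = (32 + Q)*sqrt(Q) = sqrt(Q)*(32 + Q))
s = 512*sqrt(6)/39 (s = (sqrt(96)*(32 + 96))/(-15 + 3*18) = ((4*sqrt(6))*128)/(-15 + 54) = (512*sqrt(6))/39 = (512*sqrt(6))*(1/39) = 512*sqrt(6)/39 ≈ 32.157)
1/s = 1/(512*sqrt(6)/39) = 13*sqrt(6)/1024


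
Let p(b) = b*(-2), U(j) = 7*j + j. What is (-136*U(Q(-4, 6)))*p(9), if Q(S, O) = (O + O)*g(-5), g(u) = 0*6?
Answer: 0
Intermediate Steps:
g(u) = 0
Q(S, O) = 0 (Q(S, O) = (O + O)*0 = (2*O)*0 = 0)
U(j) = 8*j
p(b) = -2*b
(-136*U(Q(-4, 6)))*p(9) = (-1088*0)*(-2*9) = -136*0*(-18) = 0*(-18) = 0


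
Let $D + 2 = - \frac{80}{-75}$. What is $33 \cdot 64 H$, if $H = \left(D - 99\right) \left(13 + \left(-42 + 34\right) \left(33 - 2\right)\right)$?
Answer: $49598912$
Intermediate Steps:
$D = - \frac{14}{15}$ ($D = -2 - \frac{80}{-75} = -2 - - \frac{16}{15} = -2 + \frac{16}{15} = - \frac{14}{15} \approx -0.93333$)
$H = \frac{70453}{3}$ ($H = \left(- \frac{14}{15} - 99\right) \left(13 + \left(-42 + 34\right) \left(33 - 2\right)\right) = - \frac{1499 \left(13 - 248\right)}{15} = \left(- \frac{1499}{15}\right) \left(-235\right) = \frac{70453}{3} \approx 23484.0$)
$33 \cdot 64 H = 33 \cdot 64 \cdot \frac{70453}{3} = 2112 \cdot \frac{70453}{3} = 49598912$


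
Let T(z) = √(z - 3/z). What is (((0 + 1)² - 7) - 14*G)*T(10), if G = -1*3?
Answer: 18*√970/5 ≈ 112.12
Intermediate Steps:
G = -3
(((0 + 1)² - 7) - 14*G)*T(10) = (((0 + 1)² - 7) - 14*(-3))*√(10 - 3/10) = ((1² - 7) + 42)*√(10 - 3*⅒) = ((1 - 7) + 42)*√(10 - 3/10) = (-6 + 42)*√(97/10) = 36*(√970/10) = 18*√970/5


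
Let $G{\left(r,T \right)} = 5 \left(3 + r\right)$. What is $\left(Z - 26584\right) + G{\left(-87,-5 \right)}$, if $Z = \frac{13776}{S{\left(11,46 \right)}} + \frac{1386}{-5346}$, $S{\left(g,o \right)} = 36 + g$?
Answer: $- \frac{33896453}{1269} \approx -26711.0$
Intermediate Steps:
$G{\left(r,T \right)} = 15 + 5 r$
$Z = \frac{371623}{1269}$ ($Z = \frac{13776}{36 + 11} + \frac{1386}{-5346} = \frac{13776}{47} + 1386 \left(- \frac{1}{5346}\right) = 13776 \cdot \frac{1}{47} - \frac{7}{27} = \frac{13776}{47} - \frac{7}{27} = \frac{371623}{1269} \approx 292.85$)
$\left(Z - 26584\right) + G{\left(-87,-5 \right)} = \left(\frac{371623}{1269} - 26584\right) + \left(15 + 5 \left(-87\right)\right) = - \frac{33363473}{1269} + \left(15 - 435\right) = - \frac{33363473}{1269} - 420 = - \frac{33896453}{1269}$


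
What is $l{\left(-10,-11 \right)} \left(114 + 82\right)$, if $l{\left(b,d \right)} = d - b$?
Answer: $-196$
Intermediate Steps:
$l{\left(-10,-11 \right)} \left(114 + 82\right) = \left(-11 - -10\right) \left(114 + 82\right) = \left(-11 + 10\right) 196 = \left(-1\right) 196 = -196$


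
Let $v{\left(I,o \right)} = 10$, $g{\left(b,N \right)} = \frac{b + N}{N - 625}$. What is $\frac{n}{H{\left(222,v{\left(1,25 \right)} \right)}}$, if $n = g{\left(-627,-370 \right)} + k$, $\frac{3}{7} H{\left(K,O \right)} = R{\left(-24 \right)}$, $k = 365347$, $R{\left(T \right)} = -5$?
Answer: $- \frac{1090563786}{34825} \approx -31316.0$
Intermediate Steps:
$g{\left(b,N \right)} = \frac{N + b}{-625 + N}$
$H{\left(K,O \right)} = - \frac{35}{3}$ ($H{\left(K,O \right)} = \frac{7}{3} \left(-5\right) = - \frac{35}{3}$)
$n = \frac{363521262}{995}$ ($n = \frac{-370 - 627}{-625 - 370} + 365347 = \frac{1}{-995} \left(-997\right) + 365347 = \left(- \frac{1}{995}\right) \left(-997\right) + 365347 = \frac{997}{995} + 365347 = \frac{363521262}{995} \approx 3.6535 \cdot 10^{5}$)
$\frac{n}{H{\left(222,v{\left(1,25 \right)} \right)}} = \frac{363521262}{995 \left(- \frac{35}{3}\right)} = \frac{363521262}{995} \left(- \frac{3}{35}\right) = - \frac{1090563786}{34825}$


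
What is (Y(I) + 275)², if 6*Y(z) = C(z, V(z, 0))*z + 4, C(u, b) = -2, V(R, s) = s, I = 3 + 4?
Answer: 672400/9 ≈ 74711.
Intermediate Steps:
I = 7
Y(z) = ⅔ - z/3 (Y(z) = (-2*z + 4)/6 = (4 - 2*z)/6 = ⅔ - z/3)
(Y(I) + 275)² = ((⅔ - ⅓*7) + 275)² = ((⅔ - 7/3) + 275)² = (-5/3 + 275)² = (820/3)² = 672400/9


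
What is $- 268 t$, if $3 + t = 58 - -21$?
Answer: $-20368$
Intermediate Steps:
$t = 76$ ($t = -3 + \left(58 - -21\right) = -3 + \left(58 + 21\right) = -3 + 79 = 76$)
$- 268 t = \left(-268\right) 76 = -20368$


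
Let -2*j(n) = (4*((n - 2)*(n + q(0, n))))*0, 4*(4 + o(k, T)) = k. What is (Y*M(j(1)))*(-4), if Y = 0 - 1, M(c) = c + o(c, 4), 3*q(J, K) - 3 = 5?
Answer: -16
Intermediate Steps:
q(J, K) = 8/3 (q(J, K) = 1 + (⅓)*5 = 1 + 5/3 = 8/3)
o(k, T) = -4 + k/4
j(n) = 0 (j(n) = -4*((n - 2)*(n + 8/3))*0/2 = -4*((-2 + n)*(8/3 + n))*0/2 = -4*(-2 + n)*(8/3 + n)*0/2 = -½*0 = 0)
M(c) = -4 + 5*c/4 (M(c) = c + (-4 + c/4) = -4 + 5*c/4)
Y = -1
(Y*M(j(1)))*(-4) = -(-4 + (5/4)*0)*(-4) = -(-4 + 0)*(-4) = -1*(-4)*(-4) = 4*(-4) = -16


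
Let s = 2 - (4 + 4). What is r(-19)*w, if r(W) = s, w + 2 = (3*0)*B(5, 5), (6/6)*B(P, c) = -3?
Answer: 12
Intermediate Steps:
B(P, c) = -3
w = -2 (w = -2 + (3*0)*(-3) = -2 + 0*(-3) = -2 + 0 = -2)
s = -6 (s = 2 - 1*8 = 2 - 8 = -6)
r(W) = -6
r(-19)*w = -6*(-2) = 12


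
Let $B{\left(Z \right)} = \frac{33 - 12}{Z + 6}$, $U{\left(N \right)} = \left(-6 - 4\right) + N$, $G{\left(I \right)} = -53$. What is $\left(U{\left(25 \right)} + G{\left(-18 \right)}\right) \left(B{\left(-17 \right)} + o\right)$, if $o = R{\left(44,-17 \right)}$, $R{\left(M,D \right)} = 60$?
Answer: $- \frac{24282}{11} \approx -2207.5$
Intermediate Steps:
$o = 60$
$U{\left(N \right)} = -10 + N$
$B{\left(Z \right)} = \frac{21}{6 + Z}$
$\left(U{\left(25 \right)} + G{\left(-18 \right)}\right) \left(B{\left(-17 \right)} + o\right) = \left(\left(-10 + 25\right) - 53\right) \left(\frac{21}{6 - 17} + 60\right) = \left(15 - 53\right) \left(\frac{21}{-11} + 60\right) = - 38 \left(21 \left(- \frac{1}{11}\right) + 60\right) = - 38 \left(- \frac{21}{11} + 60\right) = \left(-38\right) \frac{639}{11} = - \frac{24282}{11}$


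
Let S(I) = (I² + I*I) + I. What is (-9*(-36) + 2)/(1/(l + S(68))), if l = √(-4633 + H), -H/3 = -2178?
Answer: 3037016 + 326*√1901 ≈ 3.0512e+6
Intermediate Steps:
H = 6534 (H = -3*(-2178) = 6534)
S(I) = I + 2*I² (S(I) = (I² + I²) + I = 2*I² + I = I + 2*I²)
l = √1901 (l = √(-4633 + 6534) = √1901 ≈ 43.600)
(-9*(-36) + 2)/(1/(l + S(68))) = (-9*(-36) + 2)/(1/(√1901 + 68*(1 + 2*68))) = (324 + 2)/(1/(√1901 + 68*(1 + 136))) = 326/(1/(√1901 + 68*137)) = 326/(1/(√1901 + 9316)) = 326/(1/(9316 + √1901)) = 326*(9316 + √1901) = 3037016 + 326*√1901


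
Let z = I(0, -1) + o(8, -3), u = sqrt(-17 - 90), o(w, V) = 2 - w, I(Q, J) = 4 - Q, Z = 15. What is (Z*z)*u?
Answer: -30*I*sqrt(107) ≈ -310.32*I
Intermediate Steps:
u = I*sqrt(107) (u = sqrt(-107) = I*sqrt(107) ≈ 10.344*I)
z = -2 (z = (4 - 1*0) + (2 - 1*8) = (4 + 0) + (2 - 8) = 4 - 6 = -2)
(Z*z)*u = (15*(-2))*(I*sqrt(107)) = -30*I*sqrt(107)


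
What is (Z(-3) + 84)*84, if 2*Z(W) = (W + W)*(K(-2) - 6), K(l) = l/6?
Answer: 8652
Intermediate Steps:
K(l) = l/6 (K(l) = l*(⅙) = l/6)
Z(W) = -19*W/3 (Z(W) = ((W + W)*((⅙)*(-2) - 6))/2 = ((2*W)*(-⅓ - 6))/2 = ((2*W)*(-19/3))/2 = (-38*W/3)/2 = -19*W/3)
(Z(-3) + 84)*84 = (-19/3*(-3) + 84)*84 = (19 + 84)*84 = 103*84 = 8652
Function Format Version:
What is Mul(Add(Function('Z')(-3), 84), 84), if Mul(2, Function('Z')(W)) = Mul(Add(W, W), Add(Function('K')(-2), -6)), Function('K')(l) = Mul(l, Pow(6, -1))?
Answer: 8652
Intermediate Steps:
Function('K')(l) = Mul(Rational(1, 6), l) (Function('K')(l) = Mul(l, Rational(1, 6)) = Mul(Rational(1, 6), l))
Function('Z')(W) = Mul(Rational(-19, 3), W) (Function('Z')(W) = Mul(Rational(1, 2), Mul(Add(W, W), Add(Mul(Rational(1, 6), -2), -6))) = Mul(Rational(1, 2), Mul(Mul(2, W), Add(Rational(-1, 3), -6))) = Mul(Rational(1, 2), Mul(Mul(2, W), Rational(-19, 3))) = Mul(Rational(1, 2), Mul(Rational(-38, 3), W)) = Mul(Rational(-19, 3), W))
Mul(Add(Function('Z')(-3), 84), 84) = Mul(Add(Mul(Rational(-19, 3), -3), 84), 84) = Mul(Add(19, 84), 84) = Mul(103, 84) = 8652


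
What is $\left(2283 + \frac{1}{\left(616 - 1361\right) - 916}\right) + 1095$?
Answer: $\frac{5610857}{1661} \approx 3378.0$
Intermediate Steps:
$\left(2283 + \frac{1}{\left(616 - 1361\right) - 916}\right) + 1095 = \left(2283 + \frac{1}{-745 - 916}\right) + 1095 = \left(2283 + \frac{1}{-1661}\right) + 1095 = \left(2283 - \frac{1}{1661}\right) + 1095 = \frac{3792062}{1661} + 1095 = \frac{5610857}{1661}$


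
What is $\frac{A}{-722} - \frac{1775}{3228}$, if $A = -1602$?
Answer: $\frac{1944853}{1165308} \approx 1.669$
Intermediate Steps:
$\frac{A}{-722} - \frac{1775}{3228} = - \frac{1602}{-722} - \frac{1775}{3228} = \left(-1602\right) \left(- \frac{1}{722}\right) - \frac{1775}{3228} = \frac{801}{361} - \frac{1775}{3228} = \frac{1944853}{1165308}$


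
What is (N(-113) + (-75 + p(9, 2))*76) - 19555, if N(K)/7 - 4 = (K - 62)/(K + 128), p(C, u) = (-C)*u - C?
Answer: -82082/3 ≈ -27361.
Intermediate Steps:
p(C, u) = -C - C*u (p(C, u) = -C*u - C = -C - C*u)
N(K) = 28 + 7*(-62 + K)/(128 + K) (N(K) = 28 + 7*((K - 62)/(K + 128)) = 28 + 7*((-62 + K)/(128 + K)) = 28 + 7*(-62 + K)/(128 + K))
(N(-113) + (-75 + p(9, 2))*76) - 19555 = (35*(90 - 113)/(128 - 113) + (-75 - 1*9*(1 + 2))*76) - 19555 = (35*(-23)/15 + (-75 - 1*9*3)*76) - 19555 = (35*(1/15)*(-23) + (-75 - 27)*76) - 19555 = (-161/3 - 102*76) - 19555 = (-161/3 - 7752) - 19555 = -23417/3 - 19555 = -82082/3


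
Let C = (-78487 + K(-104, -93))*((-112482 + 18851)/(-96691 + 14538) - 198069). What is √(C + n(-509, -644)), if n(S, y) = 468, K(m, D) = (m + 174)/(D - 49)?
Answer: 2*√132226359456330503332087/5832863 ≈ 1.2468e+5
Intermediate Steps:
K(m, D) = (174 + m)/(-49 + D)
C = 90676812039454712/5832863 (C = (-78487 + (174 - 104)/(-49 - 93))*((-112482 + 18851)/(-96691 + 14538) - 198069) = (-78487 + 70/(-142))*(-93631/(-82153) - 198069) = (-78487 - 1/142*70)*(-93631*(-1/82153) - 198069) = (-78487 - 35/71)*(93631/82153 - 198069) = -5572612/71*(-16271868926/82153) = 90676812039454712/5832863 ≈ 1.5546e+10)
√(C + n(-509, -644)) = √(90676812039454712/5832863 + 468) = √(90676814769234596/5832863) = 2*√132226359456330503332087/5832863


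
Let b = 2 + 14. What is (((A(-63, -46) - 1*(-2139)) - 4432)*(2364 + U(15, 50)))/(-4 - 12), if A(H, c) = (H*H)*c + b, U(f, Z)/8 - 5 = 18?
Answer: 117750087/4 ≈ 2.9438e+7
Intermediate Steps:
b = 16
U(f, Z) = 184 (U(f, Z) = 40 + 8*18 = 40 + 144 = 184)
A(H, c) = 16 + c*H² (A(H, c) = (H*H)*c + 16 = H²*c + 16 = c*H² + 16 = 16 + c*H²)
(((A(-63, -46) - 1*(-2139)) - 4432)*(2364 + U(15, 50)))/(-4 - 12) = ((((16 - 46*(-63)²) - 1*(-2139)) - 4432)*(2364 + 184))/(-4 - 12) = ((((16 - 46*3969) + 2139) - 4432)*2548)/(-16) = ((((16 - 182574) + 2139) - 4432)*2548)*(-1/16) = (((-182558 + 2139) - 4432)*2548)*(-1/16) = ((-180419 - 4432)*2548)*(-1/16) = -184851*2548*(-1/16) = -471000348*(-1/16) = 117750087/4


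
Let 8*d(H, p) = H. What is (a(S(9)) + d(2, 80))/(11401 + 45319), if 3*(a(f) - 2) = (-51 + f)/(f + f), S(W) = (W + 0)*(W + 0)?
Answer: 749/18377280 ≈ 4.0757e-5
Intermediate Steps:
S(W) = W² (S(W) = W*W = W²)
a(f) = 2 + (-51 + f)/(6*f) (a(f) = 2 + ((-51 + f)/(f + f))/3 = 2 + ((-51 + f)/((2*f)))/3 = 2 + ((-51 + f)*(1/(2*f)))/3 = 2 + ((-51 + f)/(2*f))/3 = 2 + (-51 + f)/(6*f))
d(H, p) = H/8
(a(S(9)) + d(2, 80))/(11401 + 45319) = ((-51 + 13*9²)/(6*(9²)) + (⅛)*2)/(11401 + 45319) = ((⅙)*(-51 + 13*81)/81 + ¼)/56720 = ((⅙)*(1/81)*(-51 + 1053) + ¼)*(1/56720) = ((⅙)*(1/81)*1002 + ¼)*(1/56720) = (167/81 + ¼)*(1/56720) = (749/324)*(1/56720) = 749/18377280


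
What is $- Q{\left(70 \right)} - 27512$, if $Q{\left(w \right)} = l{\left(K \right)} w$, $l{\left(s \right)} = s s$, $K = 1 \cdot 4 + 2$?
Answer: $-30032$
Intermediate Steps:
$K = 6$ ($K = 4 + 2 = 6$)
$l{\left(s \right)} = s^{2}$
$Q{\left(w \right)} = 36 w$ ($Q{\left(w \right)} = 6^{2} w = 36 w$)
$- Q{\left(70 \right)} - 27512 = - 36 \cdot 70 - 27512 = \left(-1\right) 2520 - 27512 = -2520 - 27512 = -30032$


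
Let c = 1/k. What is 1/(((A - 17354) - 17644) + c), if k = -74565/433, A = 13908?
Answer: -74565/1572576283 ≈ -4.7416e-5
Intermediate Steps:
k = -74565/433 (k = -74565*1/433 = -74565/433 ≈ -172.21)
c = -433/74565 (c = 1/(-74565/433) = -433/74565 ≈ -0.0058070)
1/(((A - 17354) - 17644) + c) = 1/(((13908 - 17354) - 17644) - 433/74565) = 1/((-3446 - 17644) - 433/74565) = 1/(-21090 - 433/74565) = 1/(-1572576283/74565) = -74565/1572576283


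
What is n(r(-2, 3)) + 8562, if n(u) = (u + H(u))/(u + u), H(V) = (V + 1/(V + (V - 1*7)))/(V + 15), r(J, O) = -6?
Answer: 17570365/2052 ≈ 8562.6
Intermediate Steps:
H(V) = (V + 1/(-7 + 2*V))/(15 + V) (H(V) = (V + 1/(V + (V - 7)))/(15 + V) = (V + 1/(V + (-7 + V)))/(15 + V) = (V + 1/(-7 + 2*V))/(15 + V))
n(u) = (u + (1 - 7*u + 2*u²)/(-105 + 2*u² + 23*u))/(2*u) (n(u) = (u + (1 - 7*u + 2*u²)/(-105 + 2*u² + 23*u))/(u + u) = (u + (1 - 7*u + 2*u²)/(-105 + 2*u² + 23*u))/((2*u)) = (u + (1 - 7*u + 2*u²)/(-105 + 2*u² + 23*u))*(1/(2*u)) = (u + (1 - 7*u + 2*u²)/(-105 + 2*u² + 23*u))/(2*u))
n(r(-2, 3)) + 8562 = (½)*(1 - 112*(-6) + 2*(-6)³ + 25*(-6)²)/(-6*(-105 + 2*(-6)² + 23*(-6))) + 8562 = (½)*(-⅙)*(1 + 672 + 2*(-216) + 25*36)/(-105 + 2*36 - 138) + 8562 = (½)*(-⅙)*(1 + 672 - 432 + 900)/(-105 + 72 - 138) + 8562 = (½)*(-⅙)*1141/(-171) + 8562 = (½)*(-⅙)*(-1/171)*1141 + 8562 = 1141/2052 + 8562 = 17570365/2052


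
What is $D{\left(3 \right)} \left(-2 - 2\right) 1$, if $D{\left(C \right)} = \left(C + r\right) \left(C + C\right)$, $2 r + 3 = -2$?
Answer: $-12$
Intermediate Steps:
$r = - \frac{5}{2}$ ($r = - \frac{3}{2} + \frac{1}{2} \left(-2\right) = - \frac{3}{2} - 1 = - \frac{5}{2} \approx -2.5$)
$D{\left(C \right)} = 2 C \left(- \frac{5}{2} + C\right)$ ($D{\left(C \right)} = \left(C - \frac{5}{2}\right) \left(C + C\right) = \left(- \frac{5}{2} + C\right) 2 C = 2 C \left(- \frac{5}{2} + C\right)$)
$D{\left(3 \right)} \left(-2 - 2\right) 1 = 3 \left(-5 + 2 \cdot 3\right) \left(-2 - 2\right) 1 = 3 \left(-5 + 6\right) \left(\left(-4\right) 1\right) = 3 \cdot 1 \left(-4\right) = 3 \left(-4\right) = -12$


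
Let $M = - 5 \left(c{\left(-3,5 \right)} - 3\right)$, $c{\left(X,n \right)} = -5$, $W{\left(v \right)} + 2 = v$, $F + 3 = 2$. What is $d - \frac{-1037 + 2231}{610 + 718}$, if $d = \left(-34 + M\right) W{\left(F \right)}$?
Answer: $- \frac{12549}{664} \approx -18.899$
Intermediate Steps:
$F = -1$ ($F = -3 + 2 = -1$)
$W{\left(v \right)} = -2 + v$
$M = 40$ ($M = - 5 \left(-5 - 3\right) = \left(-5\right) \left(-8\right) = 40$)
$d = -18$ ($d = \left(-34 + 40\right) \left(-2 - 1\right) = 6 \left(-3\right) = -18$)
$d - \frac{-1037 + 2231}{610 + 718} = -18 - \frac{-1037 + 2231}{610 + 718} = -18 - \frac{1194}{1328} = -18 - 1194 \cdot \frac{1}{1328} = -18 - \frac{597}{664} = - \frac{12549}{664}$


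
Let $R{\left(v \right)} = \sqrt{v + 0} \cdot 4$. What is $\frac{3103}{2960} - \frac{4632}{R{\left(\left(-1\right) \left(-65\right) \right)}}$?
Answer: $\frac{3103}{2960} - \frac{1158 \sqrt{65}}{65} \approx -142.58$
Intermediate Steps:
$R{\left(v \right)} = 4 \sqrt{v}$ ($R{\left(v \right)} = \sqrt{v} 4 = 4 \sqrt{v}$)
$\frac{3103}{2960} - \frac{4632}{R{\left(\left(-1\right) \left(-65\right) \right)}} = \frac{3103}{2960} - \frac{4632}{4 \sqrt{\left(-1\right) \left(-65\right)}} = 3103 \cdot \frac{1}{2960} - \frac{4632}{4 \sqrt{65}} = \frac{3103}{2960} - 4632 \frac{\sqrt{65}}{260} = \frac{3103}{2960} - \frac{1158 \sqrt{65}}{65}$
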